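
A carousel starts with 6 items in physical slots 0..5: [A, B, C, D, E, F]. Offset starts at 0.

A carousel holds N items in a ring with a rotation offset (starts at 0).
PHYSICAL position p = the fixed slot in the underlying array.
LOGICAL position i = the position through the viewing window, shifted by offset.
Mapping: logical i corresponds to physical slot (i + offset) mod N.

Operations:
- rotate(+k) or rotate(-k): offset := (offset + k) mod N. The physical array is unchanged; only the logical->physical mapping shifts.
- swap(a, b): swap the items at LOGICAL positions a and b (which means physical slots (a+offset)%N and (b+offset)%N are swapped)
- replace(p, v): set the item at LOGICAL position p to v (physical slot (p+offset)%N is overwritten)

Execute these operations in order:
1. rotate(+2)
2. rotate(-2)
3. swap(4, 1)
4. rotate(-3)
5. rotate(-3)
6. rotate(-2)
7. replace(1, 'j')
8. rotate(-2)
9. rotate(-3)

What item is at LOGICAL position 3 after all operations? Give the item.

Answer: C

Derivation:
After op 1 (rotate(+2)): offset=2, physical=[A,B,C,D,E,F], logical=[C,D,E,F,A,B]
After op 2 (rotate(-2)): offset=0, physical=[A,B,C,D,E,F], logical=[A,B,C,D,E,F]
After op 3 (swap(4, 1)): offset=0, physical=[A,E,C,D,B,F], logical=[A,E,C,D,B,F]
After op 4 (rotate(-3)): offset=3, physical=[A,E,C,D,B,F], logical=[D,B,F,A,E,C]
After op 5 (rotate(-3)): offset=0, physical=[A,E,C,D,B,F], logical=[A,E,C,D,B,F]
After op 6 (rotate(-2)): offset=4, physical=[A,E,C,D,B,F], logical=[B,F,A,E,C,D]
After op 7 (replace(1, 'j')): offset=4, physical=[A,E,C,D,B,j], logical=[B,j,A,E,C,D]
After op 8 (rotate(-2)): offset=2, physical=[A,E,C,D,B,j], logical=[C,D,B,j,A,E]
After op 9 (rotate(-3)): offset=5, physical=[A,E,C,D,B,j], logical=[j,A,E,C,D,B]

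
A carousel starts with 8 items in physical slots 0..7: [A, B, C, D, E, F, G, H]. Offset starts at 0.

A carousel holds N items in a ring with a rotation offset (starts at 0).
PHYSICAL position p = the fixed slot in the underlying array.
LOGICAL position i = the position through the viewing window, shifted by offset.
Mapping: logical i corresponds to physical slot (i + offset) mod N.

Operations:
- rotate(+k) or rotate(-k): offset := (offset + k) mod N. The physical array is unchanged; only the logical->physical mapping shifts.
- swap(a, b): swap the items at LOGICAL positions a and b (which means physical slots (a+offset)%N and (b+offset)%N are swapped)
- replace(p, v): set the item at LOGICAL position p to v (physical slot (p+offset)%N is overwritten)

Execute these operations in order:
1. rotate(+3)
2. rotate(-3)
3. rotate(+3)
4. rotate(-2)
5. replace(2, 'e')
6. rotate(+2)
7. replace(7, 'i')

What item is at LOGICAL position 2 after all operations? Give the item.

Answer: F

Derivation:
After op 1 (rotate(+3)): offset=3, physical=[A,B,C,D,E,F,G,H], logical=[D,E,F,G,H,A,B,C]
After op 2 (rotate(-3)): offset=0, physical=[A,B,C,D,E,F,G,H], logical=[A,B,C,D,E,F,G,H]
After op 3 (rotate(+3)): offset=3, physical=[A,B,C,D,E,F,G,H], logical=[D,E,F,G,H,A,B,C]
After op 4 (rotate(-2)): offset=1, physical=[A,B,C,D,E,F,G,H], logical=[B,C,D,E,F,G,H,A]
After op 5 (replace(2, 'e')): offset=1, physical=[A,B,C,e,E,F,G,H], logical=[B,C,e,E,F,G,H,A]
After op 6 (rotate(+2)): offset=3, physical=[A,B,C,e,E,F,G,H], logical=[e,E,F,G,H,A,B,C]
After op 7 (replace(7, 'i')): offset=3, physical=[A,B,i,e,E,F,G,H], logical=[e,E,F,G,H,A,B,i]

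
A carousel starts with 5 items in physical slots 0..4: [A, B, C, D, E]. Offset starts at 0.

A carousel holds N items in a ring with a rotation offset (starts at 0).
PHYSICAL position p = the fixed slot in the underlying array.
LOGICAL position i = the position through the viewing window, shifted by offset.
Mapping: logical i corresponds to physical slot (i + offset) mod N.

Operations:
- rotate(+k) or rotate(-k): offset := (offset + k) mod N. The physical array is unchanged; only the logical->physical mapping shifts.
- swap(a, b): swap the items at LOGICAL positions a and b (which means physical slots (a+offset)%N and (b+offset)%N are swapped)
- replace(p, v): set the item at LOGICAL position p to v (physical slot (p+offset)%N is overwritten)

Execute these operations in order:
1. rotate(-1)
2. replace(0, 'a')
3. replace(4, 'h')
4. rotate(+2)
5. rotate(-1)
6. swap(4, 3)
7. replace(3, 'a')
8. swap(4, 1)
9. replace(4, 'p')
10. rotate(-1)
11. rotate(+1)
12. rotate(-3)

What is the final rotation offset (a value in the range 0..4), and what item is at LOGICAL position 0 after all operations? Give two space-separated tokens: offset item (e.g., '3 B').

Answer: 2 C

Derivation:
After op 1 (rotate(-1)): offset=4, physical=[A,B,C,D,E], logical=[E,A,B,C,D]
After op 2 (replace(0, 'a')): offset=4, physical=[A,B,C,D,a], logical=[a,A,B,C,D]
After op 3 (replace(4, 'h')): offset=4, physical=[A,B,C,h,a], logical=[a,A,B,C,h]
After op 4 (rotate(+2)): offset=1, physical=[A,B,C,h,a], logical=[B,C,h,a,A]
After op 5 (rotate(-1)): offset=0, physical=[A,B,C,h,a], logical=[A,B,C,h,a]
After op 6 (swap(4, 3)): offset=0, physical=[A,B,C,a,h], logical=[A,B,C,a,h]
After op 7 (replace(3, 'a')): offset=0, physical=[A,B,C,a,h], logical=[A,B,C,a,h]
After op 8 (swap(4, 1)): offset=0, physical=[A,h,C,a,B], logical=[A,h,C,a,B]
After op 9 (replace(4, 'p')): offset=0, physical=[A,h,C,a,p], logical=[A,h,C,a,p]
After op 10 (rotate(-1)): offset=4, physical=[A,h,C,a,p], logical=[p,A,h,C,a]
After op 11 (rotate(+1)): offset=0, physical=[A,h,C,a,p], logical=[A,h,C,a,p]
After op 12 (rotate(-3)): offset=2, physical=[A,h,C,a,p], logical=[C,a,p,A,h]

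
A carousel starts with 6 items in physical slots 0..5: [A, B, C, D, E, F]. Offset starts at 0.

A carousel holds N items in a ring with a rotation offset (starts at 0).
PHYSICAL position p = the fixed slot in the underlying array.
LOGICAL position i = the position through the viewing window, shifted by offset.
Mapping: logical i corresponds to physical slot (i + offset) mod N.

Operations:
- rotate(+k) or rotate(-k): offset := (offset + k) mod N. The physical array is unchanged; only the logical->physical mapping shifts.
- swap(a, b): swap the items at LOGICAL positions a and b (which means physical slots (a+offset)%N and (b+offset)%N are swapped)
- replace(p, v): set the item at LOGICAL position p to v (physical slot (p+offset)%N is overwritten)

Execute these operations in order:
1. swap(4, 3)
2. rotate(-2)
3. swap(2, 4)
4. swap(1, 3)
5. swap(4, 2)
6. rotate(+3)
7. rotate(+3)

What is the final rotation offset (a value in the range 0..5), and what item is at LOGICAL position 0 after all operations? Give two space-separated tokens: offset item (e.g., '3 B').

Answer: 4 D

Derivation:
After op 1 (swap(4, 3)): offset=0, physical=[A,B,C,E,D,F], logical=[A,B,C,E,D,F]
After op 2 (rotate(-2)): offset=4, physical=[A,B,C,E,D,F], logical=[D,F,A,B,C,E]
After op 3 (swap(2, 4)): offset=4, physical=[C,B,A,E,D,F], logical=[D,F,C,B,A,E]
After op 4 (swap(1, 3)): offset=4, physical=[C,F,A,E,D,B], logical=[D,B,C,F,A,E]
After op 5 (swap(4, 2)): offset=4, physical=[A,F,C,E,D,B], logical=[D,B,A,F,C,E]
After op 6 (rotate(+3)): offset=1, physical=[A,F,C,E,D,B], logical=[F,C,E,D,B,A]
After op 7 (rotate(+3)): offset=4, physical=[A,F,C,E,D,B], logical=[D,B,A,F,C,E]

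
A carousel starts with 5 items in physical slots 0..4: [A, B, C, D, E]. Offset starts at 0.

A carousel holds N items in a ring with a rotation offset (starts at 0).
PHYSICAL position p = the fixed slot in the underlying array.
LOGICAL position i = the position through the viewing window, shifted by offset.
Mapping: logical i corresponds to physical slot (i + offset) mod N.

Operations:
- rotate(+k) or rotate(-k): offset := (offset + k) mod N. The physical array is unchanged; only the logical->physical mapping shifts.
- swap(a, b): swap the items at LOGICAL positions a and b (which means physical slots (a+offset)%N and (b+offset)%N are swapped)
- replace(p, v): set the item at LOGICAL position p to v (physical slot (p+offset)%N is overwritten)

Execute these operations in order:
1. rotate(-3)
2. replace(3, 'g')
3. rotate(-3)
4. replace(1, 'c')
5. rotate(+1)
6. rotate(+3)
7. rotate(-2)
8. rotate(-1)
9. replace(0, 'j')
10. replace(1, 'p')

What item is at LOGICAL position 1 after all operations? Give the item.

After op 1 (rotate(-3)): offset=2, physical=[A,B,C,D,E], logical=[C,D,E,A,B]
After op 2 (replace(3, 'g')): offset=2, physical=[g,B,C,D,E], logical=[C,D,E,g,B]
After op 3 (rotate(-3)): offset=4, physical=[g,B,C,D,E], logical=[E,g,B,C,D]
After op 4 (replace(1, 'c')): offset=4, physical=[c,B,C,D,E], logical=[E,c,B,C,D]
After op 5 (rotate(+1)): offset=0, physical=[c,B,C,D,E], logical=[c,B,C,D,E]
After op 6 (rotate(+3)): offset=3, physical=[c,B,C,D,E], logical=[D,E,c,B,C]
After op 7 (rotate(-2)): offset=1, physical=[c,B,C,D,E], logical=[B,C,D,E,c]
After op 8 (rotate(-1)): offset=0, physical=[c,B,C,D,E], logical=[c,B,C,D,E]
After op 9 (replace(0, 'j')): offset=0, physical=[j,B,C,D,E], logical=[j,B,C,D,E]
After op 10 (replace(1, 'p')): offset=0, physical=[j,p,C,D,E], logical=[j,p,C,D,E]

Answer: p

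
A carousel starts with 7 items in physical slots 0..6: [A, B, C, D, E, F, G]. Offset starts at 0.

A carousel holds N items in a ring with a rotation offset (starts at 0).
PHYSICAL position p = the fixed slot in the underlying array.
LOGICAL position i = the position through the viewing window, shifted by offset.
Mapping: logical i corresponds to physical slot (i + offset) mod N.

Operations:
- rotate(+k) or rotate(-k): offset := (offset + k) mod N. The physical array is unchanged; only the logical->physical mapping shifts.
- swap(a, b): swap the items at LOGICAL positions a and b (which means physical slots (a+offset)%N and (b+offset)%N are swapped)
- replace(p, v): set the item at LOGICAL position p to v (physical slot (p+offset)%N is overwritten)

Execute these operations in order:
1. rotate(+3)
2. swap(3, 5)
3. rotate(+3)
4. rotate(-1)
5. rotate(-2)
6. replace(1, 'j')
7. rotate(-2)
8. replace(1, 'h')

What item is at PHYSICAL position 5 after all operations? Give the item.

After op 1 (rotate(+3)): offset=3, physical=[A,B,C,D,E,F,G], logical=[D,E,F,G,A,B,C]
After op 2 (swap(3, 5)): offset=3, physical=[A,G,C,D,E,F,B], logical=[D,E,F,B,A,G,C]
After op 3 (rotate(+3)): offset=6, physical=[A,G,C,D,E,F,B], logical=[B,A,G,C,D,E,F]
After op 4 (rotate(-1)): offset=5, physical=[A,G,C,D,E,F,B], logical=[F,B,A,G,C,D,E]
After op 5 (rotate(-2)): offset=3, physical=[A,G,C,D,E,F,B], logical=[D,E,F,B,A,G,C]
After op 6 (replace(1, 'j')): offset=3, physical=[A,G,C,D,j,F,B], logical=[D,j,F,B,A,G,C]
After op 7 (rotate(-2)): offset=1, physical=[A,G,C,D,j,F,B], logical=[G,C,D,j,F,B,A]
After op 8 (replace(1, 'h')): offset=1, physical=[A,G,h,D,j,F,B], logical=[G,h,D,j,F,B,A]

Answer: F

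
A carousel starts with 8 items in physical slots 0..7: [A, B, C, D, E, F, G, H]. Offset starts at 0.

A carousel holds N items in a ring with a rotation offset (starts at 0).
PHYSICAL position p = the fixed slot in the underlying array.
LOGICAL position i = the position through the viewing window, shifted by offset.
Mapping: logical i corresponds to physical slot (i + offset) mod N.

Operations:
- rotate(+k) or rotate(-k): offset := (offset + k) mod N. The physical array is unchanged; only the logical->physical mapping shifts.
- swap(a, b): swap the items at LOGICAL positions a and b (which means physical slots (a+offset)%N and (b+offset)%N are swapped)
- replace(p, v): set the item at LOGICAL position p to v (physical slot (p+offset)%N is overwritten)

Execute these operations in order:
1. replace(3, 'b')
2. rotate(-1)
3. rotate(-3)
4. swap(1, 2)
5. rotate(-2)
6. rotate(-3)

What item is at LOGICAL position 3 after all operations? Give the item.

Answer: C

Derivation:
After op 1 (replace(3, 'b')): offset=0, physical=[A,B,C,b,E,F,G,H], logical=[A,B,C,b,E,F,G,H]
After op 2 (rotate(-1)): offset=7, physical=[A,B,C,b,E,F,G,H], logical=[H,A,B,C,b,E,F,G]
After op 3 (rotate(-3)): offset=4, physical=[A,B,C,b,E,F,G,H], logical=[E,F,G,H,A,B,C,b]
After op 4 (swap(1, 2)): offset=4, physical=[A,B,C,b,E,G,F,H], logical=[E,G,F,H,A,B,C,b]
After op 5 (rotate(-2)): offset=2, physical=[A,B,C,b,E,G,F,H], logical=[C,b,E,G,F,H,A,B]
After op 6 (rotate(-3)): offset=7, physical=[A,B,C,b,E,G,F,H], logical=[H,A,B,C,b,E,G,F]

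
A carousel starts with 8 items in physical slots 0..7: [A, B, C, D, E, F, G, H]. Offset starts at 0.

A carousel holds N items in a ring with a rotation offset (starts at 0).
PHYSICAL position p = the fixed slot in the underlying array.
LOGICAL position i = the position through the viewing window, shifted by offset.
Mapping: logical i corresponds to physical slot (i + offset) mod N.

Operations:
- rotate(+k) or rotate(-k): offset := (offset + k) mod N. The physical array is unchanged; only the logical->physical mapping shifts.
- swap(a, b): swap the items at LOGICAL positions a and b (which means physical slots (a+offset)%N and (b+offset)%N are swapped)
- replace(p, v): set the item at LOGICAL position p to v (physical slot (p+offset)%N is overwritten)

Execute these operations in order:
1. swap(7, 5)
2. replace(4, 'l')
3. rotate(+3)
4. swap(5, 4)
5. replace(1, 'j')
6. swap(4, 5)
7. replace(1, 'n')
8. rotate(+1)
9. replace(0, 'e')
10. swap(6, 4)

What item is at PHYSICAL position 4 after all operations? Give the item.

Answer: e

Derivation:
After op 1 (swap(7, 5)): offset=0, physical=[A,B,C,D,E,H,G,F], logical=[A,B,C,D,E,H,G,F]
After op 2 (replace(4, 'l')): offset=0, physical=[A,B,C,D,l,H,G,F], logical=[A,B,C,D,l,H,G,F]
After op 3 (rotate(+3)): offset=3, physical=[A,B,C,D,l,H,G,F], logical=[D,l,H,G,F,A,B,C]
After op 4 (swap(5, 4)): offset=3, physical=[F,B,C,D,l,H,G,A], logical=[D,l,H,G,A,F,B,C]
After op 5 (replace(1, 'j')): offset=3, physical=[F,B,C,D,j,H,G,A], logical=[D,j,H,G,A,F,B,C]
After op 6 (swap(4, 5)): offset=3, physical=[A,B,C,D,j,H,G,F], logical=[D,j,H,G,F,A,B,C]
After op 7 (replace(1, 'n')): offset=3, physical=[A,B,C,D,n,H,G,F], logical=[D,n,H,G,F,A,B,C]
After op 8 (rotate(+1)): offset=4, physical=[A,B,C,D,n,H,G,F], logical=[n,H,G,F,A,B,C,D]
After op 9 (replace(0, 'e')): offset=4, physical=[A,B,C,D,e,H,G,F], logical=[e,H,G,F,A,B,C,D]
After op 10 (swap(6, 4)): offset=4, physical=[C,B,A,D,e,H,G,F], logical=[e,H,G,F,C,B,A,D]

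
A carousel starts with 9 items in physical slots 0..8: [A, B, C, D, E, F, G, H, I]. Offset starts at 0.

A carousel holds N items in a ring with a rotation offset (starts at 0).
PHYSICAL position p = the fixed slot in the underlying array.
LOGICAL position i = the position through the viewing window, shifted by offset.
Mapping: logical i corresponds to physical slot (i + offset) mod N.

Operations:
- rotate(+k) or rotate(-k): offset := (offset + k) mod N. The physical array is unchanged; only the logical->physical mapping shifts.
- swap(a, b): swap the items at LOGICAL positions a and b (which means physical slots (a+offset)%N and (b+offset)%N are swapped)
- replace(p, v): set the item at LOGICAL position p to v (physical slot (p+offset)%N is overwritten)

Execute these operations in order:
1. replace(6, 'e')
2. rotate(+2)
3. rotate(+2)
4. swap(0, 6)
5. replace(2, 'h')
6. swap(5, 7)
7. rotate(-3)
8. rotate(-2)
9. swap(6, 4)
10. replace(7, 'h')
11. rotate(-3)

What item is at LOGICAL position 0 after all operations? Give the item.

Answer: D

Derivation:
After op 1 (replace(6, 'e')): offset=0, physical=[A,B,C,D,E,F,e,H,I], logical=[A,B,C,D,E,F,e,H,I]
After op 2 (rotate(+2)): offset=2, physical=[A,B,C,D,E,F,e,H,I], logical=[C,D,E,F,e,H,I,A,B]
After op 3 (rotate(+2)): offset=4, physical=[A,B,C,D,E,F,e,H,I], logical=[E,F,e,H,I,A,B,C,D]
After op 4 (swap(0, 6)): offset=4, physical=[A,E,C,D,B,F,e,H,I], logical=[B,F,e,H,I,A,E,C,D]
After op 5 (replace(2, 'h')): offset=4, physical=[A,E,C,D,B,F,h,H,I], logical=[B,F,h,H,I,A,E,C,D]
After op 6 (swap(5, 7)): offset=4, physical=[C,E,A,D,B,F,h,H,I], logical=[B,F,h,H,I,C,E,A,D]
After op 7 (rotate(-3)): offset=1, physical=[C,E,A,D,B,F,h,H,I], logical=[E,A,D,B,F,h,H,I,C]
After op 8 (rotate(-2)): offset=8, physical=[C,E,A,D,B,F,h,H,I], logical=[I,C,E,A,D,B,F,h,H]
After op 9 (swap(6, 4)): offset=8, physical=[C,E,A,F,B,D,h,H,I], logical=[I,C,E,A,F,B,D,h,H]
After op 10 (replace(7, 'h')): offset=8, physical=[C,E,A,F,B,D,h,H,I], logical=[I,C,E,A,F,B,D,h,H]
After op 11 (rotate(-3)): offset=5, physical=[C,E,A,F,B,D,h,H,I], logical=[D,h,H,I,C,E,A,F,B]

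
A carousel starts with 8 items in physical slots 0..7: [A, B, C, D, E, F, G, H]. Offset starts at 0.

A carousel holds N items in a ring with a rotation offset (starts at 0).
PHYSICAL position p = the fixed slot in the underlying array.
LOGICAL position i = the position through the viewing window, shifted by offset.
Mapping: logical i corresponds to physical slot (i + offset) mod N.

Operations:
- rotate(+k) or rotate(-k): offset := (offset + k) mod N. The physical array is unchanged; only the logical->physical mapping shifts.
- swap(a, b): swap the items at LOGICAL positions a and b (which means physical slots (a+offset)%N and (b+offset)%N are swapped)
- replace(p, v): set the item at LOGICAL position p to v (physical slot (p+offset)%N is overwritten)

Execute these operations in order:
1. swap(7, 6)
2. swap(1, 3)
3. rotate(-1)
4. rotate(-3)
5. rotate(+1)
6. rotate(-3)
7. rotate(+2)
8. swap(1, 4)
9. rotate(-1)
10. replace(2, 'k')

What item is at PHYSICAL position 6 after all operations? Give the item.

Answer: H

Derivation:
After op 1 (swap(7, 6)): offset=0, physical=[A,B,C,D,E,F,H,G], logical=[A,B,C,D,E,F,H,G]
After op 2 (swap(1, 3)): offset=0, physical=[A,D,C,B,E,F,H,G], logical=[A,D,C,B,E,F,H,G]
After op 3 (rotate(-1)): offset=7, physical=[A,D,C,B,E,F,H,G], logical=[G,A,D,C,B,E,F,H]
After op 4 (rotate(-3)): offset=4, physical=[A,D,C,B,E,F,H,G], logical=[E,F,H,G,A,D,C,B]
After op 5 (rotate(+1)): offset=5, physical=[A,D,C,B,E,F,H,G], logical=[F,H,G,A,D,C,B,E]
After op 6 (rotate(-3)): offset=2, physical=[A,D,C,B,E,F,H,G], logical=[C,B,E,F,H,G,A,D]
After op 7 (rotate(+2)): offset=4, physical=[A,D,C,B,E,F,H,G], logical=[E,F,H,G,A,D,C,B]
After op 8 (swap(1, 4)): offset=4, physical=[F,D,C,B,E,A,H,G], logical=[E,A,H,G,F,D,C,B]
After op 9 (rotate(-1)): offset=3, physical=[F,D,C,B,E,A,H,G], logical=[B,E,A,H,G,F,D,C]
After op 10 (replace(2, 'k')): offset=3, physical=[F,D,C,B,E,k,H,G], logical=[B,E,k,H,G,F,D,C]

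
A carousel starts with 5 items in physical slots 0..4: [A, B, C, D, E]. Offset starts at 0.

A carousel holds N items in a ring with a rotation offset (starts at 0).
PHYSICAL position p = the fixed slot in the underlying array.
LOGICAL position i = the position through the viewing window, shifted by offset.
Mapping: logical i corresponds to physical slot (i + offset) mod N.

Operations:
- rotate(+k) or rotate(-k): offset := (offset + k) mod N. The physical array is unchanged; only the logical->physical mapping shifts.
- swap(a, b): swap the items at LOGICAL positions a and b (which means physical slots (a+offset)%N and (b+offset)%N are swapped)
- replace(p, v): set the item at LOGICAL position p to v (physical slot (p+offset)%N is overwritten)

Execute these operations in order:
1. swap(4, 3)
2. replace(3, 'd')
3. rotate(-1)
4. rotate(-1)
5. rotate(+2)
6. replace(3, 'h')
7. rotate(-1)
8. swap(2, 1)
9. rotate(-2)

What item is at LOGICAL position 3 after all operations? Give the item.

After op 1 (swap(4, 3)): offset=0, physical=[A,B,C,E,D], logical=[A,B,C,E,D]
After op 2 (replace(3, 'd')): offset=0, physical=[A,B,C,d,D], logical=[A,B,C,d,D]
After op 3 (rotate(-1)): offset=4, physical=[A,B,C,d,D], logical=[D,A,B,C,d]
After op 4 (rotate(-1)): offset=3, physical=[A,B,C,d,D], logical=[d,D,A,B,C]
After op 5 (rotate(+2)): offset=0, physical=[A,B,C,d,D], logical=[A,B,C,d,D]
After op 6 (replace(3, 'h')): offset=0, physical=[A,B,C,h,D], logical=[A,B,C,h,D]
After op 7 (rotate(-1)): offset=4, physical=[A,B,C,h,D], logical=[D,A,B,C,h]
After op 8 (swap(2, 1)): offset=4, physical=[B,A,C,h,D], logical=[D,B,A,C,h]
After op 9 (rotate(-2)): offset=2, physical=[B,A,C,h,D], logical=[C,h,D,B,A]

Answer: B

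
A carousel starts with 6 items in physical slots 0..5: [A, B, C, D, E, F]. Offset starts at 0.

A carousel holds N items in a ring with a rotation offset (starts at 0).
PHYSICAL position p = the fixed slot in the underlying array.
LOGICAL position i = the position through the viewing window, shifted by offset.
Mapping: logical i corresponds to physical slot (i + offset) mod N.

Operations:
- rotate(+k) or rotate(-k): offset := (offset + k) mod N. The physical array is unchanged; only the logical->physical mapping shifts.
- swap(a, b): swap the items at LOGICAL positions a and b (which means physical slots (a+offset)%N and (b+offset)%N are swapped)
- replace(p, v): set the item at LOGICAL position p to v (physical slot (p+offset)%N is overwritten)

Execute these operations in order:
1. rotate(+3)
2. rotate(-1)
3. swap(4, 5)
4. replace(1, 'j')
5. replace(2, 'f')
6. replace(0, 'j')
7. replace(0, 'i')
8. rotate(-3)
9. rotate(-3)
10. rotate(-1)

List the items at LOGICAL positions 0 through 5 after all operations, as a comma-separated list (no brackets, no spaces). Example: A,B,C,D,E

Answer: A,i,j,f,F,B

Derivation:
After op 1 (rotate(+3)): offset=3, physical=[A,B,C,D,E,F], logical=[D,E,F,A,B,C]
After op 2 (rotate(-1)): offset=2, physical=[A,B,C,D,E,F], logical=[C,D,E,F,A,B]
After op 3 (swap(4, 5)): offset=2, physical=[B,A,C,D,E,F], logical=[C,D,E,F,B,A]
After op 4 (replace(1, 'j')): offset=2, physical=[B,A,C,j,E,F], logical=[C,j,E,F,B,A]
After op 5 (replace(2, 'f')): offset=2, physical=[B,A,C,j,f,F], logical=[C,j,f,F,B,A]
After op 6 (replace(0, 'j')): offset=2, physical=[B,A,j,j,f,F], logical=[j,j,f,F,B,A]
After op 7 (replace(0, 'i')): offset=2, physical=[B,A,i,j,f,F], logical=[i,j,f,F,B,A]
After op 8 (rotate(-3)): offset=5, physical=[B,A,i,j,f,F], logical=[F,B,A,i,j,f]
After op 9 (rotate(-3)): offset=2, physical=[B,A,i,j,f,F], logical=[i,j,f,F,B,A]
After op 10 (rotate(-1)): offset=1, physical=[B,A,i,j,f,F], logical=[A,i,j,f,F,B]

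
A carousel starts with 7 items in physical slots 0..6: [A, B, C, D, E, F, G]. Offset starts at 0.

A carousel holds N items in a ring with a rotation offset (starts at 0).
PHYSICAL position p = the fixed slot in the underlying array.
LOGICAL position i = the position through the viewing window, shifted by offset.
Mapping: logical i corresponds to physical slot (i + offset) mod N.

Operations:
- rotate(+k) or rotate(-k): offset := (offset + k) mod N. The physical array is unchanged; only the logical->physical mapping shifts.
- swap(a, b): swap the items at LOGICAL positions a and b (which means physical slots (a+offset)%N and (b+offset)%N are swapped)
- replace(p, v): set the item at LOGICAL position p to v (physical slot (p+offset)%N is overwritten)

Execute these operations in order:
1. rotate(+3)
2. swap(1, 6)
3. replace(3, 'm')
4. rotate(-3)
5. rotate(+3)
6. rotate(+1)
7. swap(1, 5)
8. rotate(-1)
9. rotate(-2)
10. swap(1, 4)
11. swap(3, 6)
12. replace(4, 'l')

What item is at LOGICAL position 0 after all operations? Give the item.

Answer: B

Derivation:
After op 1 (rotate(+3)): offset=3, physical=[A,B,C,D,E,F,G], logical=[D,E,F,G,A,B,C]
After op 2 (swap(1, 6)): offset=3, physical=[A,B,E,D,C,F,G], logical=[D,C,F,G,A,B,E]
After op 3 (replace(3, 'm')): offset=3, physical=[A,B,E,D,C,F,m], logical=[D,C,F,m,A,B,E]
After op 4 (rotate(-3)): offset=0, physical=[A,B,E,D,C,F,m], logical=[A,B,E,D,C,F,m]
After op 5 (rotate(+3)): offset=3, physical=[A,B,E,D,C,F,m], logical=[D,C,F,m,A,B,E]
After op 6 (rotate(+1)): offset=4, physical=[A,B,E,D,C,F,m], logical=[C,F,m,A,B,E,D]
After op 7 (swap(1, 5)): offset=4, physical=[A,B,F,D,C,E,m], logical=[C,E,m,A,B,F,D]
After op 8 (rotate(-1)): offset=3, physical=[A,B,F,D,C,E,m], logical=[D,C,E,m,A,B,F]
After op 9 (rotate(-2)): offset=1, physical=[A,B,F,D,C,E,m], logical=[B,F,D,C,E,m,A]
After op 10 (swap(1, 4)): offset=1, physical=[A,B,E,D,C,F,m], logical=[B,E,D,C,F,m,A]
After op 11 (swap(3, 6)): offset=1, physical=[C,B,E,D,A,F,m], logical=[B,E,D,A,F,m,C]
After op 12 (replace(4, 'l')): offset=1, physical=[C,B,E,D,A,l,m], logical=[B,E,D,A,l,m,C]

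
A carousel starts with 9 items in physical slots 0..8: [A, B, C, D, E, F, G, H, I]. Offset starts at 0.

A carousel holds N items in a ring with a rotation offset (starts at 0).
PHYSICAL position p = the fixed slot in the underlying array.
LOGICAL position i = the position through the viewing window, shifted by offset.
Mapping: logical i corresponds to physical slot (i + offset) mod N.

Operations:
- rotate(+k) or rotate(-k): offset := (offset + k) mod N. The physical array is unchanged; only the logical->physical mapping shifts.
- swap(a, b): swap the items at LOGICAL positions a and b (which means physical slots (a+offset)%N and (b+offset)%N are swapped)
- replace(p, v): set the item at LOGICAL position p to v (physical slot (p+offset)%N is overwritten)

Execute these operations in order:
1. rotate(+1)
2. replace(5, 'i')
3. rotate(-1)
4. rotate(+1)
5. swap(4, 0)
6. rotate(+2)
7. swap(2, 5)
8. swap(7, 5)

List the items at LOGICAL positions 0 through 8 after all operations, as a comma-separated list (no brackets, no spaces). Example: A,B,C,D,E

Answer: D,E,I,i,H,F,A,B,C

Derivation:
After op 1 (rotate(+1)): offset=1, physical=[A,B,C,D,E,F,G,H,I], logical=[B,C,D,E,F,G,H,I,A]
After op 2 (replace(5, 'i')): offset=1, physical=[A,B,C,D,E,F,i,H,I], logical=[B,C,D,E,F,i,H,I,A]
After op 3 (rotate(-1)): offset=0, physical=[A,B,C,D,E,F,i,H,I], logical=[A,B,C,D,E,F,i,H,I]
After op 4 (rotate(+1)): offset=1, physical=[A,B,C,D,E,F,i,H,I], logical=[B,C,D,E,F,i,H,I,A]
After op 5 (swap(4, 0)): offset=1, physical=[A,F,C,D,E,B,i,H,I], logical=[F,C,D,E,B,i,H,I,A]
After op 6 (rotate(+2)): offset=3, physical=[A,F,C,D,E,B,i,H,I], logical=[D,E,B,i,H,I,A,F,C]
After op 7 (swap(2, 5)): offset=3, physical=[A,F,C,D,E,I,i,H,B], logical=[D,E,I,i,H,B,A,F,C]
After op 8 (swap(7, 5)): offset=3, physical=[A,B,C,D,E,I,i,H,F], logical=[D,E,I,i,H,F,A,B,C]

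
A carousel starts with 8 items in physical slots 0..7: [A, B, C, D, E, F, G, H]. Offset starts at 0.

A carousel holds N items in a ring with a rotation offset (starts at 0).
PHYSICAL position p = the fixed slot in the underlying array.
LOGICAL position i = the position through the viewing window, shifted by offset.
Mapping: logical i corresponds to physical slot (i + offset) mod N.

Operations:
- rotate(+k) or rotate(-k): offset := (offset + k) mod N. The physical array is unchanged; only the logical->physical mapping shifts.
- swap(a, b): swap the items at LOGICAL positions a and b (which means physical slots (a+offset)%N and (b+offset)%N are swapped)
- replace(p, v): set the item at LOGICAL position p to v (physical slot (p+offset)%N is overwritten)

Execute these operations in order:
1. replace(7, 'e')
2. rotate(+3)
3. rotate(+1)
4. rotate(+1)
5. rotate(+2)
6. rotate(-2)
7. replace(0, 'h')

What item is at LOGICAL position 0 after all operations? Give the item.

Answer: h

Derivation:
After op 1 (replace(7, 'e')): offset=0, physical=[A,B,C,D,E,F,G,e], logical=[A,B,C,D,E,F,G,e]
After op 2 (rotate(+3)): offset=3, physical=[A,B,C,D,E,F,G,e], logical=[D,E,F,G,e,A,B,C]
After op 3 (rotate(+1)): offset=4, physical=[A,B,C,D,E,F,G,e], logical=[E,F,G,e,A,B,C,D]
After op 4 (rotate(+1)): offset=5, physical=[A,B,C,D,E,F,G,e], logical=[F,G,e,A,B,C,D,E]
After op 5 (rotate(+2)): offset=7, physical=[A,B,C,D,E,F,G,e], logical=[e,A,B,C,D,E,F,G]
After op 6 (rotate(-2)): offset=5, physical=[A,B,C,D,E,F,G,e], logical=[F,G,e,A,B,C,D,E]
After op 7 (replace(0, 'h')): offset=5, physical=[A,B,C,D,E,h,G,e], logical=[h,G,e,A,B,C,D,E]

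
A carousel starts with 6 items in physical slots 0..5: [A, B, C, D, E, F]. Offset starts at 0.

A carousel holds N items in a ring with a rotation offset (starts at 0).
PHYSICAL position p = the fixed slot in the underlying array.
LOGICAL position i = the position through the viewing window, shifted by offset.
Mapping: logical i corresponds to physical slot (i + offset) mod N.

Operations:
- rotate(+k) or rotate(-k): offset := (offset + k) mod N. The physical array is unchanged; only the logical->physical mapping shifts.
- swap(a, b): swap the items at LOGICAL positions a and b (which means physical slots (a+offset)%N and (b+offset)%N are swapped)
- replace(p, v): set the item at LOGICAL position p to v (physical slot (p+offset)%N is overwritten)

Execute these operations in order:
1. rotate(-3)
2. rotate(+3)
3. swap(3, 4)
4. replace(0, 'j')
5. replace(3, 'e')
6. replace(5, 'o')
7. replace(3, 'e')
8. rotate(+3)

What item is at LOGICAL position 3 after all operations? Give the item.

Answer: j

Derivation:
After op 1 (rotate(-3)): offset=3, physical=[A,B,C,D,E,F], logical=[D,E,F,A,B,C]
After op 2 (rotate(+3)): offset=0, physical=[A,B,C,D,E,F], logical=[A,B,C,D,E,F]
After op 3 (swap(3, 4)): offset=0, physical=[A,B,C,E,D,F], logical=[A,B,C,E,D,F]
After op 4 (replace(0, 'j')): offset=0, physical=[j,B,C,E,D,F], logical=[j,B,C,E,D,F]
After op 5 (replace(3, 'e')): offset=0, physical=[j,B,C,e,D,F], logical=[j,B,C,e,D,F]
After op 6 (replace(5, 'o')): offset=0, physical=[j,B,C,e,D,o], logical=[j,B,C,e,D,o]
After op 7 (replace(3, 'e')): offset=0, physical=[j,B,C,e,D,o], logical=[j,B,C,e,D,o]
After op 8 (rotate(+3)): offset=3, physical=[j,B,C,e,D,o], logical=[e,D,o,j,B,C]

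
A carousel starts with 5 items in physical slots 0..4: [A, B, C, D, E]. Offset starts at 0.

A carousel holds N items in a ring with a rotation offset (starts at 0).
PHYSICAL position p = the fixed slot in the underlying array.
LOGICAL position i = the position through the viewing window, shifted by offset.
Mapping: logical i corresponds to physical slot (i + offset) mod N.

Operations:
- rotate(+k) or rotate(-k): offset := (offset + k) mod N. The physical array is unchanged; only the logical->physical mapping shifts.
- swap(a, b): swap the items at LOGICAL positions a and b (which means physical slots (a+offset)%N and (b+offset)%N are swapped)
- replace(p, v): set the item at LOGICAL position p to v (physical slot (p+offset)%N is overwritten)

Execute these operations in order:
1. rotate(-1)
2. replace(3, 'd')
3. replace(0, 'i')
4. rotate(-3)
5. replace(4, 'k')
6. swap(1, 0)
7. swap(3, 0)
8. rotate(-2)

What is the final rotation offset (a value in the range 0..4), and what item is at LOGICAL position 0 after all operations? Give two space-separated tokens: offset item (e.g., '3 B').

After op 1 (rotate(-1)): offset=4, physical=[A,B,C,D,E], logical=[E,A,B,C,D]
After op 2 (replace(3, 'd')): offset=4, physical=[A,B,d,D,E], logical=[E,A,B,d,D]
After op 3 (replace(0, 'i')): offset=4, physical=[A,B,d,D,i], logical=[i,A,B,d,D]
After op 4 (rotate(-3)): offset=1, physical=[A,B,d,D,i], logical=[B,d,D,i,A]
After op 5 (replace(4, 'k')): offset=1, physical=[k,B,d,D,i], logical=[B,d,D,i,k]
After op 6 (swap(1, 0)): offset=1, physical=[k,d,B,D,i], logical=[d,B,D,i,k]
After op 7 (swap(3, 0)): offset=1, physical=[k,i,B,D,d], logical=[i,B,D,d,k]
After op 8 (rotate(-2)): offset=4, physical=[k,i,B,D,d], logical=[d,k,i,B,D]

Answer: 4 d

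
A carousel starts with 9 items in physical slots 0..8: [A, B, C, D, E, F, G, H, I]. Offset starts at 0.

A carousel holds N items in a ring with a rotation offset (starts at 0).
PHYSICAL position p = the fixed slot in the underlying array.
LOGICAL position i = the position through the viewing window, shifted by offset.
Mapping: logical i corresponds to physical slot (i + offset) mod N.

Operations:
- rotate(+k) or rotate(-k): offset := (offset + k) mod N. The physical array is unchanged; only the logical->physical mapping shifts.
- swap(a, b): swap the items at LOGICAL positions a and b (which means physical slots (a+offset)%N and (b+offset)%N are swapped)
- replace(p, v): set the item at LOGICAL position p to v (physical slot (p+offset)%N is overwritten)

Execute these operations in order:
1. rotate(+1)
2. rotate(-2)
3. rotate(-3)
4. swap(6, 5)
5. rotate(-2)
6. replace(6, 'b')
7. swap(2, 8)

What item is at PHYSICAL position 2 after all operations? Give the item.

After op 1 (rotate(+1)): offset=1, physical=[A,B,C,D,E,F,G,H,I], logical=[B,C,D,E,F,G,H,I,A]
After op 2 (rotate(-2)): offset=8, physical=[A,B,C,D,E,F,G,H,I], logical=[I,A,B,C,D,E,F,G,H]
After op 3 (rotate(-3)): offset=5, physical=[A,B,C,D,E,F,G,H,I], logical=[F,G,H,I,A,B,C,D,E]
After op 4 (swap(6, 5)): offset=5, physical=[A,C,B,D,E,F,G,H,I], logical=[F,G,H,I,A,C,B,D,E]
After op 5 (rotate(-2)): offset=3, physical=[A,C,B,D,E,F,G,H,I], logical=[D,E,F,G,H,I,A,C,B]
After op 6 (replace(6, 'b')): offset=3, physical=[b,C,B,D,E,F,G,H,I], logical=[D,E,F,G,H,I,b,C,B]
After op 7 (swap(2, 8)): offset=3, physical=[b,C,F,D,E,B,G,H,I], logical=[D,E,B,G,H,I,b,C,F]

Answer: F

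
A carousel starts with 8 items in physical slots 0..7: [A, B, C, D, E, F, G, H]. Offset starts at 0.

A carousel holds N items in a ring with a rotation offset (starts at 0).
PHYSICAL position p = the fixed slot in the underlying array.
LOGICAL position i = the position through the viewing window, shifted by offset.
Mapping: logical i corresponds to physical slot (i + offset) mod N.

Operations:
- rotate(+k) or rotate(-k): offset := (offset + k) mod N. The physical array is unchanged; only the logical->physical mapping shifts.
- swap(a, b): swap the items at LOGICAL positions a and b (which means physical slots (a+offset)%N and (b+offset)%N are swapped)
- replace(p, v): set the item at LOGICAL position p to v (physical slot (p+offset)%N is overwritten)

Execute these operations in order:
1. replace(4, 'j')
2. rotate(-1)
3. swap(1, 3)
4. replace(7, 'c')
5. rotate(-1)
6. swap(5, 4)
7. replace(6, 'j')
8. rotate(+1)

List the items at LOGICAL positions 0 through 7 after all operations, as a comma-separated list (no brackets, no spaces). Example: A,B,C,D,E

Answer: H,C,B,D,A,j,F,c

Derivation:
After op 1 (replace(4, 'j')): offset=0, physical=[A,B,C,D,j,F,G,H], logical=[A,B,C,D,j,F,G,H]
After op 2 (rotate(-1)): offset=7, physical=[A,B,C,D,j,F,G,H], logical=[H,A,B,C,D,j,F,G]
After op 3 (swap(1, 3)): offset=7, physical=[C,B,A,D,j,F,G,H], logical=[H,C,B,A,D,j,F,G]
After op 4 (replace(7, 'c')): offset=7, physical=[C,B,A,D,j,F,c,H], logical=[H,C,B,A,D,j,F,c]
After op 5 (rotate(-1)): offset=6, physical=[C,B,A,D,j,F,c,H], logical=[c,H,C,B,A,D,j,F]
After op 6 (swap(5, 4)): offset=6, physical=[C,B,D,A,j,F,c,H], logical=[c,H,C,B,D,A,j,F]
After op 7 (replace(6, 'j')): offset=6, physical=[C,B,D,A,j,F,c,H], logical=[c,H,C,B,D,A,j,F]
After op 8 (rotate(+1)): offset=7, physical=[C,B,D,A,j,F,c,H], logical=[H,C,B,D,A,j,F,c]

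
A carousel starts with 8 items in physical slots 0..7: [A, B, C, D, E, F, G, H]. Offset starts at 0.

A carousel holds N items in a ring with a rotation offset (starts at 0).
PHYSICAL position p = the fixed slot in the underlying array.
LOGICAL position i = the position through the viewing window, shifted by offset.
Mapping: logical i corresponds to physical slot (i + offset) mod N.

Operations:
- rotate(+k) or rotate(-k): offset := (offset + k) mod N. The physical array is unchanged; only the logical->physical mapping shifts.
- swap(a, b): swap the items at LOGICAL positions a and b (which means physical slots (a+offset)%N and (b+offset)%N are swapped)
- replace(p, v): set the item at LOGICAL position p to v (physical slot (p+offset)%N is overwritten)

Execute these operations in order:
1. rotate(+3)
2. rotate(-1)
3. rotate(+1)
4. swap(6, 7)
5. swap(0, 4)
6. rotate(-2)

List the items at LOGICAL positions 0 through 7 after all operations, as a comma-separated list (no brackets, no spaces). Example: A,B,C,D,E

After op 1 (rotate(+3)): offset=3, physical=[A,B,C,D,E,F,G,H], logical=[D,E,F,G,H,A,B,C]
After op 2 (rotate(-1)): offset=2, physical=[A,B,C,D,E,F,G,H], logical=[C,D,E,F,G,H,A,B]
After op 3 (rotate(+1)): offset=3, physical=[A,B,C,D,E,F,G,H], logical=[D,E,F,G,H,A,B,C]
After op 4 (swap(6, 7)): offset=3, physical=[A,C,B,D,E,F,G,H], logical=[D,E,F,G,H,A,C,B]
After op 5 (swap(0, 4)): offset=3, physical=[A,C,B,H,E,F,G,D], logical=[H,E,F,G,D,A,C,B]
After op 6 (rotate(-2)): offset=1, physical=[A,C,B,H,E,F,G,D], logical=[C,B,H,E,F,G,D,A]

Answer: C,B,H,E,F,G,D,A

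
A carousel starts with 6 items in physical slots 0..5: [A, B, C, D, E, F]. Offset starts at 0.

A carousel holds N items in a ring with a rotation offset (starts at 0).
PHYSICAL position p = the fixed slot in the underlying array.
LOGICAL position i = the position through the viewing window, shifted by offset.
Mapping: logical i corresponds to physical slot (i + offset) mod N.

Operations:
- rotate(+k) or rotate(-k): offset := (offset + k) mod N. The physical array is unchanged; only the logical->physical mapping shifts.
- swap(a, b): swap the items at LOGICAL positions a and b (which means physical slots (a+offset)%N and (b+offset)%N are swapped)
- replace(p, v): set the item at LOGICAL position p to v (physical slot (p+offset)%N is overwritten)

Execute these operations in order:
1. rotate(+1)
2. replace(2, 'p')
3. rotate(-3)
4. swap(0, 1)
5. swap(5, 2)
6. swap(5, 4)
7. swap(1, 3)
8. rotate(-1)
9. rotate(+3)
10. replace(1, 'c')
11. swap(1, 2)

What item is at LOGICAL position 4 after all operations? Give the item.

After op 1 (rotate(+1)): offset=1, physical=[A,B,C,D,E,F], logical=[B,C,D,E,F,A]
After op 2 (replace(2, 'p')): offset=1, physical=[A,B,C,p,E,F], logical=[B,C,p,E,F,A]
After op 3 (rotate(-3)): offset=4, physical=[A,B,C,p,E,F], logical=[E,F,A,B,C,p]
After op 4 (swap(0, 1)): offset=4, physical=[A,B,C,p,F,E], logical=[F,E,A,B,C,p]
After op 5 (swap(5, 2)): offset=4, physical=[p,B,C,A,F,E], logical=[F,E,p,B,C,A]
After op 6 (swap(5, 4)): offset=4, physical=[p,B,A,C,F,E], logical=[F,E,p,B,A,C]
After op 7 (swap(1, 3)): offset=4, physical=[p,E,A,C,F,B], logical=[F,B,p,E,A,C]
After op 8 (rotate(-1)): offset=3, physical=[p,E,A,C,F,B], logical=[C,F,B,p,E,A]
After op 9 (rotate(+3)): offset=0, physical=[p,E,A,C,F,B], logical=[p,E,A,C,F,B]
After op 10 (replace(1, 'c')): offset=0, physical=[p,c,A,C,F,B], logical=[p,c,A,C,F,B]
After op 11 (swap(1, 2)): offset=0, physical=[p,A,c,C,F,B], logical=[p,A,c,C,F,B]

Answer: F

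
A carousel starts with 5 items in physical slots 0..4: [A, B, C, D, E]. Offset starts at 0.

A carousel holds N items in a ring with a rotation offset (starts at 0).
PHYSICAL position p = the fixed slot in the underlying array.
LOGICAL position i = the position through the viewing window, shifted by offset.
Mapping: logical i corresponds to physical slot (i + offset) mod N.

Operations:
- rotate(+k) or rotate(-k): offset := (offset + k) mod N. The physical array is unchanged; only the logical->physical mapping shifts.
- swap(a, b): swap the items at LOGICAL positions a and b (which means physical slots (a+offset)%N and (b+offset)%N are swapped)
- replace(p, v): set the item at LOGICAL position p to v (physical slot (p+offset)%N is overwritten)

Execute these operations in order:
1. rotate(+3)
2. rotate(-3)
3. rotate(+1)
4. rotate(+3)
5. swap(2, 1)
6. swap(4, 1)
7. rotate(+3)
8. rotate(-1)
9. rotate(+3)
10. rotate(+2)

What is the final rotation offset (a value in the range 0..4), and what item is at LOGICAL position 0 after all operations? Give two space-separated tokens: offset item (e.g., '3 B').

After op 1 (rotate(+3)): offset=3, physical=[A,B,C,D,E], logical=[D,E,A,B,C]
After op 2 (rotate(-3)): offset=0, physical=[A,B,C,D,E], logical=[A,B,C,D,E]
After op 3 (rotate(+1)): offset=1, physical=[A,B,C,D,E], logical=[B,C,D,E,A]
After op 4 (rotate(+3)): offset=4, physical=[A,B,C,D,E], logical=[E,A,B,C,D]
After op 5 (swap(2, 1)): offset=4, physical=[B,A,C,D,E], logical=[E,B,A,C,D]
After op 6 (swap(4, 1)): offset=4, physical=[D,A,C,B,E], logical=[E,D,A,C,B]
After op 7 (rotate(+3)): offset=2, physical=[D,A,C,B,E], logical=[C,B,E,D,A]
After op 8 (rotate(-1)): offset=1, physical=[D,A,C,B,E], logical=[A,C,B,E,D]
After op 9 (rotate(+3)): offset=4, physical=[D,A,C,B,E], logical=[E,D,A,C,B]
After op 10 (rotate(+2)): offset=1, physical=[D,A,C,B,E], logical=[A,C,B,E,D]

Answer: 1 A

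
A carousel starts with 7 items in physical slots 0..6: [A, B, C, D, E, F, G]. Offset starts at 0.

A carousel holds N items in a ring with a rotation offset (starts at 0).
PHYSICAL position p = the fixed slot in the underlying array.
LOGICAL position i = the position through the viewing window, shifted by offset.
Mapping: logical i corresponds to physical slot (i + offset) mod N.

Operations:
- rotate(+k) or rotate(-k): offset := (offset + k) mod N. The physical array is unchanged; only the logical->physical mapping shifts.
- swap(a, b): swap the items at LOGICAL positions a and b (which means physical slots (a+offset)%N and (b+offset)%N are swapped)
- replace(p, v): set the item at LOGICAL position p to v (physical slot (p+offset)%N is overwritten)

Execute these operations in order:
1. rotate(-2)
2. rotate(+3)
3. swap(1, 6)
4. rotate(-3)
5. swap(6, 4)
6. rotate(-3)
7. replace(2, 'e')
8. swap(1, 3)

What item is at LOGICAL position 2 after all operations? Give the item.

Answer: e

Derivation:
After op 1 (rotate(-2)): offset=5, physical=[A,B,C,D,E,F,G], logical=[F,G,A,B,C,D,E]
After op 2 (rotate(+3)): offset=1, physical=[A,B,C,D,E,F,G], logical=[B,C,D,E,F,G,A]
After op 3 (swap(1, 6)): offset=1, physical=[C,B,A,D,E,F,G], logical=[B,A,D,E,F,G,C]
After op 4 (rotate(-3)): offset=5, physical=[C,B,A,D,E,F,G], logical=[F,G,C,B,A,D,E]
After op 5 (swap(6, 4)): offset=5, physical=[C,B,E,D,A,F,G], logical=[F,G,C,B,E,D,A]
After op 6 (rotate(-3)): offset=2, physical=[C,B,E,D,A,F,G], logical=[E,D,A,F,G,C,B]
After op 7 (replace(2, 'e')): offset=2, physical=[C,B,E,D,e,F,G], logical=[E,D,e,F,G,C,B]
After op 8 (swap(1, 3)): offset=2, physical=[C,B,E,F,e,D,G], logical=[E,F,e,D,G,C,B]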